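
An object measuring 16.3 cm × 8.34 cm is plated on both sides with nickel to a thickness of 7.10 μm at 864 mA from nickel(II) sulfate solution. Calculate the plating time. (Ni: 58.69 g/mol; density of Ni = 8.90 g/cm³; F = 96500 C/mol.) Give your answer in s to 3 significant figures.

6540 s

Plated area = 2 × 16.3 × 8.34 = 271.9 cm²
Volume = 271.9 × 7.10×10⁻⁴ cm = 0.1930 cm³
m(Ni) = 0.1930 × 8.90 = 1.718 g
n(Ni) = 1.718 / 58.69 = 0.02927 mol; n(e⁻) = 2 × 0.02927 = 0.05854 mol
Q = 0.05854 × 96500 = 5649 C
t = 5649 / 0.864 = 6538 s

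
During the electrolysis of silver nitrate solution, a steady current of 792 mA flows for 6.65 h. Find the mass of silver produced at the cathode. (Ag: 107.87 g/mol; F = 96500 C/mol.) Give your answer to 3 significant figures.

21.2 g

Q = It = 0.792 × 23940 = 18960 C
Moles of electrons = 18960 / 96500 = 0.1965 mol
Ag⁺ + e⁻ → Ag, so n(Ag) = 0.1965 mol
m = 0.1965 × 107.87 = 21.2 g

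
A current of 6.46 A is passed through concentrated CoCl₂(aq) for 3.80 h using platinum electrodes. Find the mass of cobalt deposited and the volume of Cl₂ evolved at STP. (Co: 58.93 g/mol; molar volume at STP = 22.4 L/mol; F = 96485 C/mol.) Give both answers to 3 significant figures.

Q = 6.46 × 13680 = 88370 C; n(e⁻) = 88370 / 96485 = 0.9159 mol
Cathode: Co²⁺ + 2e⁻ → Co → n(Co) = 0.9159/2 = 0.4580 mol → 27.0 g
Anode: 2Cl⁻ → Cl₂ + 2e⁻ → n(Cl₂) = 0.9159/2 = 0.4580 mol → 10.3 L

27.0 g Co; 10.3 L Cl₂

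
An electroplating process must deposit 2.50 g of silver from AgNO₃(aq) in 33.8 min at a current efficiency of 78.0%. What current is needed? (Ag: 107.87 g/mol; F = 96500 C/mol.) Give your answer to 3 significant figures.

n(Ag) = 2.50 / 107.87 = 0.02318 mol
Ag⁺ + e⁻ → Ag, so n(e⁻) = 0.02318 mol
Q = 0.02318 × 96500 / 0.780 = 2868 C
I = Q / t = 2868 / 2028 s = 1.41 A

1.41 A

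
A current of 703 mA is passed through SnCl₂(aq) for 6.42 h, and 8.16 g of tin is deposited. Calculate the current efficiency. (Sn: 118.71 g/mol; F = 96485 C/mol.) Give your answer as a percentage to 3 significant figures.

Q = 0.703 × 23112 = 16250 C
n(e⁻) = 16250 / 96485 = 0.1684 mol
Sn²⁺ + 2e⁻ → Sn, so theoretical n(Sn) = 0.08420 mol → 9.995 g
Efficiency = 8.16 / 9.995 = 0.8164 = 81.6%

81.6%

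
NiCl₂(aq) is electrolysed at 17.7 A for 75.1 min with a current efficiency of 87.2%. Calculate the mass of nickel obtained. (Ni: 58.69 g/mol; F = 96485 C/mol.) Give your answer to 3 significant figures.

21.2 g

Q = 17.7 × 4506 = 79760 C
n(e⁻) = 79760 / 96485 = 0.8267 mol
Ni²⁺ + 2e⁻ → Ni, so theoretical m(Ni) = 0.4134 × 58.69 = 24.26 g
Actual mass = 87.2% × 24.26 = 21.2 g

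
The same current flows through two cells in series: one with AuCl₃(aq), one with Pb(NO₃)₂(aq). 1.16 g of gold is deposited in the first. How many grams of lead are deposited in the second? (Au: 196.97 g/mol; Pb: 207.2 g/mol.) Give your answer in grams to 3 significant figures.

1.83 g

n(Au) = 1.16 / 196.97 = 0.005889 mol
Au³⁺ + 3e⁻ → Au, so n(e⁻) = 3 × 0.005889 = 0.01767 mol
The cells are in series, so the same charge (and hence the same n(e⁻) = 0.01767 mol) passes through both.
Pb²⁺ + 2e⁻ → Pb, so n(Pb) = 0.01767 / 2 = 0.008835 mol
m(Pb) = 0.008835 × 207.2 = 1.83 g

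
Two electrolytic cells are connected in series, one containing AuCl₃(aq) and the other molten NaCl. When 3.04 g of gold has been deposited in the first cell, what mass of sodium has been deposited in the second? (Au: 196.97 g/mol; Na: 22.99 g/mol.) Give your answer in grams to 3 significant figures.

1.06 g

n(Au) = 3.04 / 196.97 = 0.01543 mol
Au³⁺ + 3e⁻ → Au, so n(e⁻) = 3 × 0.01543 = 0.04629 mol
Since the cells are in series, n(e⁻) in the Na cell is also 0.04629 mol.
Na⁺ + e⁻ → Na, so n(Na) = 0.04629 mol
m(Na) = 0.04629 × 22.99 = 1.06 g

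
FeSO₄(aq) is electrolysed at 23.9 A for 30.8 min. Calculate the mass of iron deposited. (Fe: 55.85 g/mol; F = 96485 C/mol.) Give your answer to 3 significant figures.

Q = 23.9 A × 1848 s = 44170 C
Moles of electrons = 44170 / 96485 = 0.4578 mol
Fe²⁺ + 2e⁻ → Fe, so n(Fe) = 0.4578 / 2 = 0.2289 mol
m = 0.2289 × 55.85 = 12.8 g

12.8 g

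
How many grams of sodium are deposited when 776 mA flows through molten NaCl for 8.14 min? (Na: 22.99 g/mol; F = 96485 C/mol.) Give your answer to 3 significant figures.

0.0903 g

Q = It = 0.776 × 488.4 = 379.0 C
n(e⁻) = Q/F = 379.0/96485 = 0.003928 mol
Na⁺ + e⁻ → Na, so n(Na) = 0.003928 mol
m = 0.003928 × 22.99 = 0.0903 g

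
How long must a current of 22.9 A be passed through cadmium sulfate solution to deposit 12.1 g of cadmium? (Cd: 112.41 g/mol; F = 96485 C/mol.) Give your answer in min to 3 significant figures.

n(Cd) = 12.1 / 112.41 = 0.1076 mol
Cd²⁺ + 2e⁻ → Cd, so n(e⁻) = 2 × 0.1076 = 0.2152 mol
Q = 0.2152 × 96485 = 20760 C
t = Q / I = 20760 / 22.9 = 906.6 s = 15.1 min

15.1 min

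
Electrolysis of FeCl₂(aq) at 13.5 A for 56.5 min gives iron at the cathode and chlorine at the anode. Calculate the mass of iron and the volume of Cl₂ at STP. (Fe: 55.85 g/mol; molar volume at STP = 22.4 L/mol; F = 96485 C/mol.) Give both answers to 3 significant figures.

Q = 13.5 × 3390 = 45770 C; n(e⁻) = 45770 / 96485 = 0.4744 mol
Cathode: Fe²⁺ + 2e⁻ → Fe → n(Fe) = 0.4744/2 = 0.2372 mol → 13.2 g
Anode: 2Cl⁻ → Cl₂ + 2e⁻ → n(Cl₂) = 0.4744/2 = 0.2372 mol → 5.31 L

13.2 g Fe; 5.31 L Cl₂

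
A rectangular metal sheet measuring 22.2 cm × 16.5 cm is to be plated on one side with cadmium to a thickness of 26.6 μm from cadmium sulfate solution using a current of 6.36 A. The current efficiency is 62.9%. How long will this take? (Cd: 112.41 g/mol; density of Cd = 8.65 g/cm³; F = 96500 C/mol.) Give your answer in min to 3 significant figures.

Plated area = 22.2 × 16.5 = 366.3 cm²
Volume = 366.3 × 26.6×10⁻⁴ cm = 0.9744 cm³
m(Cd) = 0.9744 × 8.65 = 8.429 g
n(Cd) = 8.429 / 112.41 = 0.07498 mol; n(e⁻) = 2 × 0.07498 = 0.1500 mol
Q = 0.1500 × 96500 / 0.629 = 23010 C
t = 23010 / 6.36 = 3618 s = 60.3 min

60.3 min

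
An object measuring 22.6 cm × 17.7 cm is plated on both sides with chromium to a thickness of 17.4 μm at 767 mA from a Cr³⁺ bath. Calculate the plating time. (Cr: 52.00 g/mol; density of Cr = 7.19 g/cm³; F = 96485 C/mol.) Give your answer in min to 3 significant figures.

1210 min

Plated area = 2 × 22.6 × 17.7 = 800.0 cm²
Volume = 800.0 × 17.4×10⁻⁴ cm = 1.392 cm³
m(Cr) = 1.392 × 7.19 = 10.01 g
n(Cr) = 10.01 / 52.00 = 0.1925 mol; n(e⁻) = 3 × 0.1925 = 0.5775 mol
Q = 0.5775 × 96485 = 55720 C
t = 55720 / 0.767 = 72650 s = 1210 min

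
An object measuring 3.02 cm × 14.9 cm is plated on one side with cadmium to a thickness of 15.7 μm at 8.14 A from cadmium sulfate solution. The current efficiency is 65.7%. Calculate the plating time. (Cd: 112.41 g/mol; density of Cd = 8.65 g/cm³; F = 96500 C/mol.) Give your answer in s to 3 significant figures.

Plated area = 3.02 × 14.9 = 45.00 cm²
Volume = 45.00 × 15.7×10⁻⁴ cm = 0.07065 cm³
m(Cd) = 0.07065 × 8.65 = 0.6111 g
n(Cd) = 0.6111 / 112.41 = 0.005436 mol; n(e⁻) = 2 × 0.005436 = 0.01087 mol
Q = 0.01087 × 96500 / 0.657 = 1597 C
t = 1597 / 8.14 = 196.2 s

196 s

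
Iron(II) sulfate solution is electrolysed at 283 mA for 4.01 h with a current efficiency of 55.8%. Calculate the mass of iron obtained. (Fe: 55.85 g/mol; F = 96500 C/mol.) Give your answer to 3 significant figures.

Q = 0.283 × 14436 = 4085 C
n(e⁻) = 4085 / 96500 = 0.04233 mol
Fe²⁺ + 2e⁻ → Fe, so theoretical m(Fe) = 0.02117 × 55.85 = 1.182 g
Actual mass = 55.8% × 1.182 = 0.660 g

0.660 g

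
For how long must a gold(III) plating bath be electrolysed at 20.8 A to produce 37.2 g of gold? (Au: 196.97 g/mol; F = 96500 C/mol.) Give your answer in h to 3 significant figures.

n(Au) = 37.2 / 196.97 = 0.1889 mol
Au³⁺ + 3e⁻ → Au, so n(e⁻) = 3 × 0.1889 = 0.5667 mol
Q = 0.5667 × 96500 = 54690 C
t = Q / I = 54690 / 20.8 = 2629 s = 0.730 h

0.730 h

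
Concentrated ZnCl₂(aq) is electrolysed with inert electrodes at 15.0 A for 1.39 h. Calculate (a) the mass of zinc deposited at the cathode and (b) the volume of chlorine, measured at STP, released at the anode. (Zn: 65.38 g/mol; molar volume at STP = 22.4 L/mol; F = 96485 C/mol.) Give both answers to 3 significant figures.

Q = 15.0 × 5004 = 75060 C; n(e⁻) = 75060 / 96485 = 0.7779 mol
Cathode: Zn²⁺ + 2e⁻ → Zn → n(Zn) = 0.7779/2 = 0.3890 mol → 25.4 g
Anode: 2Cl⁻ → Cl₂ + 2e⁻ → n(Cl₂) = 0.7779/2 = 0.3890 mol → 8.71 L

25.4 g Zn; 8.71 L Cl₂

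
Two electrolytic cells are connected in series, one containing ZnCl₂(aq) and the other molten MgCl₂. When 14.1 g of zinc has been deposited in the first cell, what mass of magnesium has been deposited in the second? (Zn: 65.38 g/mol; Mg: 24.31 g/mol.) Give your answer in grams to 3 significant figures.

n(Zn) = 14.1 / 65.38 = 0.2157 mol
Zn²⁺ + 2e⁻ → Zn, so n(e⁻) = 2 × 0.2157 = 0.4314 mol
Since the cells are in series, n(e⁻) in the Mg cell is also 0.4314 mol.
Mg²⁺ + 2e⁻ → Mg, so n(Mg) = 0.4314 / 2 = 0.2157 mol
m(Mg) = 0.2157 × 24.31 = 5.24 g

5.24 g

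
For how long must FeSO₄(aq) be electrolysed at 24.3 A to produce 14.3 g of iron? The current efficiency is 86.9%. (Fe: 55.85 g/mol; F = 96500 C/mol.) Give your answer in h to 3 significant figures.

0.650 h

n(Fe) = 14.3 / 55.85 = 0.2560 mol
Fe²⁺ + 2e⁻ → Fe, so n(e⁻) = 2 × 0.2560 = 0.5120 mol
Q = 0.5120 × 96500 / 0.869 = 56860 C
t = Q / I = 56860 / 24.3 = 2340 s = 0.650 h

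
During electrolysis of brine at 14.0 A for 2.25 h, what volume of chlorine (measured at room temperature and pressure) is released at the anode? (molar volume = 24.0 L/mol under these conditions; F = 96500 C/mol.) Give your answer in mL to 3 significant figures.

Q = It = 14.0 × 8100 = 1.134×10^5 C
n(e⁻) = 1.134×10^5 / 96500 = 1.175 mol
2Cl⁻ → Cl₂ + 2e⁻, so n(Cl₂) = 1.175 / 2 = 0.5875 mol
V = 0.5875 × 24.0 = 14.10 L
= 14100 mL

14100 mL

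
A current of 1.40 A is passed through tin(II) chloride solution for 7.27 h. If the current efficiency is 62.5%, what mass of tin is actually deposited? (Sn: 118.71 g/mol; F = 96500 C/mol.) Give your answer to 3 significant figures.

Q = 1.40 × 26172 = 36640 C
n(e⁻) = 36640 / 96500 = 0.3797 mol
Sn²⁺ + 2e⁻ → Sn, so theoretical m(Sn) = 0.1899 × 118.71 = 22.54 g
Actual mass = 62.5% × 22.54 = 14.1 g

14.1 g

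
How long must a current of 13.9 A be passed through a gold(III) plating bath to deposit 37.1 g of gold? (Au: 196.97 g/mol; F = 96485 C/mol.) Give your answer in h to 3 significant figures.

n(Au) = 37.1 / 196.97 = 0.1884 mol
Au³⁺ + 3e⁻ → Au, so n(e⁻) = 3 × 0.1884 = 0.5652 mol
Q = 0.5652 × 96485 = 54530 C
t = Q / I = 54530 / 13.9 = 3923 s = 1.09 h

1.09 h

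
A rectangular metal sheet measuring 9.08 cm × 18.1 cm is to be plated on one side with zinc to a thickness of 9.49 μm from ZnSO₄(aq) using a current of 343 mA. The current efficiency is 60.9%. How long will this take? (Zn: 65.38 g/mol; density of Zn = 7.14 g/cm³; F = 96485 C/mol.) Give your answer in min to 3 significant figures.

262 min

Plated area = 9.08 × 18.1 = 164.3 cm²
Volume = 164.3 × 9.49×10⁻⁴ cm = 0.1559 cm³
m(Zn) = 0.1559 × 7.14 = 1.113 g
n(Zn) = 1.113 / 65.38 = 0.01702 mol; n(e⁻) = 2 × 0.01702 = 0.03404 mol
Q = 0.03404 × 96485 / 0.609 = 5393 C
t = 5393 / 0.343 = 15720 s = 262 min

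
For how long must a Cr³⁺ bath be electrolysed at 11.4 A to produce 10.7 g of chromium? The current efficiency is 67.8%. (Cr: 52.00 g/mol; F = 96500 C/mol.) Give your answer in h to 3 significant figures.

n(Cr) = 10.7 / 52.00 = 0.2058 mol
Cr³⁺ + 3e⁻ → Cr, so n(e⁻) = 3 × 0.2058 = 0.6174 mol
Q = 0.6174 × 96500 / 0.678 = 87870 C
t = Q / I = 87870 / 11.4 = 7708 s = 2.14 h

2.14 h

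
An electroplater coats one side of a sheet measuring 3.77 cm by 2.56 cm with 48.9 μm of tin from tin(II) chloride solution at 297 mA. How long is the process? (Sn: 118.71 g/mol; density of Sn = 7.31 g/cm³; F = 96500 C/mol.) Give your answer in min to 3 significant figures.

Plated area = 3.77 × 2.56 = 9.651 cm²
Volume = 9.651 × 48.9×10⁻⁴ cm = 0.04719 cm³
m(Sn) = 0.04719 × 7.31 = 0.3450 g
n(Sn) = 0.3450 / 118.71 = 0.002906 mol; n(e⁻) = 2 × 0.002906 = 0.005812 mol
Q = 0.005812 × 96500 = 560.9 C
t = 560.9 / 0.297 = 1889 s = 31.5 min

31.5 min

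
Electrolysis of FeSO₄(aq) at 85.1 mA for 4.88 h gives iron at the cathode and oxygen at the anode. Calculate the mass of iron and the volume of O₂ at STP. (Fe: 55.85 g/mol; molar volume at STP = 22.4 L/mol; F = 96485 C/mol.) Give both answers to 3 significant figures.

Q = 0.0851 × 17568 = 1495 C; n(e⁻) = 1495 / 96485 = 0.01549 mol
Cathode: Fe²⁺ + 2e⁻ → Fe → n(Fe) = 0.01549/2 = 0.007745 mol → 0.433 g
Anode: 2H₂O → O₂ + 4H⁺ + 4e⁻ → n(O₂) = 0.01549/4 = 0.003873 mol → 0.0868 L

0.433 g Fe; 0.0868 L O₂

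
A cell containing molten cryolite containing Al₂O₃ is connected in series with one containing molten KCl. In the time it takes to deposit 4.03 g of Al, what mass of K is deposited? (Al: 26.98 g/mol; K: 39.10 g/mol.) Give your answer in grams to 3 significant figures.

n(Al) = 4.03 / 26.98 = 0.1494 mol
Al³⁺ + 3e⁻ → Al, so n(e⁻) = 3 × 0.1494 = 0.4482 mol
Since the cells are in series, n(e⁻) in the K cell is also 0.4482 mol.
K⁺ + e⁻ → K, so n(K) = 0.4482 mol
m(K) = 0.4482 × 39.10 = 17.5 g

17.5 g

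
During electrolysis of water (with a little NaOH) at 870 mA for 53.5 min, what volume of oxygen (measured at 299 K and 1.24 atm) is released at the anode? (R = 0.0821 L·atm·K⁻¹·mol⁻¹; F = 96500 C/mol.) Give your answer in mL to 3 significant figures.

Charge passed = 0.870 × 3210 = 2793 C
n(e⁻) = 2793 / 96500 = 0.02894 mol
2H₂O → O₂ + 4H⁺ + 4e⁻, so n(O₂) = 0.02894 / 4 = 0.007235 mol
V = nRT/P = 0.007235 × 0.0821 × 299 / 1.24 = 0.1432 L
= 143 mL

143 mL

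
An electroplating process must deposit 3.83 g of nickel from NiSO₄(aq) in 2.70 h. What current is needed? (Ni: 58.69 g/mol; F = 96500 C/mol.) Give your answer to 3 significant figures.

1.30 A

n(Ni) = 3.83 / 58.69 = 0.06526 mol
Ni²⁺ + 2e⁻ → Ni, so n(e⁻) = 2 × 0.06526 = 0.1305 mol
Q = 0.1305 × 96500 = 12590 C
I = Q / t = 12590 / 9720 s = 1.30 A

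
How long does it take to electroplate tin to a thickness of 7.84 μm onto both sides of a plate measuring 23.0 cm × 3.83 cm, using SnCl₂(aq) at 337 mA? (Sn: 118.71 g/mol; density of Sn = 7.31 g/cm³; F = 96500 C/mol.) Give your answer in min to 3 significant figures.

81.2 min

Plated area = 2 × 23.0 × 3.83 = 176.2 cm²
Volume = 176.2 × 7.84×10⁻⁴ cm = 0.1381 cm³
m(Sn) = 0.1381 × 7.31 = 1.010 g
n(Sn) = 1.010 / 118.71 = 0.008508 mol; n(e⁻) = 2 × 0.008508 = 0.01702 mol
Q = 0.01702 × 96500 = 1642 C
t = 1642 / 0.337 = 4872 s = 81.2 min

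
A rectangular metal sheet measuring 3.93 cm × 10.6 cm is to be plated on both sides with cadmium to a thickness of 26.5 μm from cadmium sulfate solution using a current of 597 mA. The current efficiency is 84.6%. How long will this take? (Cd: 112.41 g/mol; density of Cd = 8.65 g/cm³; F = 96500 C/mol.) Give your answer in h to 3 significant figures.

1.80 h

Plated area = 2 × 3.93 × 10.6 = 83.32 cm²
Volume = 83.32 × 26.5×10⁻⁴ cm = 0.2208 cm³
m(Cd) = 0.2208 × 8.65 = 1.910 g
n(Cd) = 1.910 / 112.41 = 0.01699 mol; n(e⁻) = 2 × 0.01699 = 0.03398 mol
Q = 0.03398 × 96500 / 0.846 = 3876 C
t = 3876 / 0.597 = 6492 s = 1.80 h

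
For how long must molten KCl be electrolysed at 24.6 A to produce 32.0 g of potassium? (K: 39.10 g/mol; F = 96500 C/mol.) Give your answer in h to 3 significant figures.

n(K) = 32.0 / 39.10 = 0.8184 mol
K⁺ + e⁻ → K, so n(e⁻) = 0.8184 mol
Q = 0.8184 × 96500 = 78980 C
t = Q / I = 78980 / 24.6 = 3211 s = 0.892 h

0.892 h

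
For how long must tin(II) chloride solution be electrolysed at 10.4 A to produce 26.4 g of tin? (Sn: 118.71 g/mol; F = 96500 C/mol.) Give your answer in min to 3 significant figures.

n(Sn) = 26.4 / 118.71 = 0.2224 mol
Sn²⁺ + 2e⁻ → Sn, so n(e⁻) = 2 × 0.2224 = 0.4448 mol
Q = 0.4448 × 96500 = 42920 C
t = Q / I = 42920 / 10.4 = 4127 s = 68.8 min

68.8 min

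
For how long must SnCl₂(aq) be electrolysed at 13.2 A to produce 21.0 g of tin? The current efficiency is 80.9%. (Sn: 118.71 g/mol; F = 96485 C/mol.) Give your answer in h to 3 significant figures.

n(Sn) = 21.0 / 118.71 = 0.1769 mol
Sn²⁺ + 2e⁻ → Sn, so n(e⁻) = 2 × 0.1769 = 0.3538 mol
Q = 0.3538 × 96485 / 0.809 = 42200 C
t = Q / I = 42200 / 13.2 = 3197 s = 0.888 h

0.888 h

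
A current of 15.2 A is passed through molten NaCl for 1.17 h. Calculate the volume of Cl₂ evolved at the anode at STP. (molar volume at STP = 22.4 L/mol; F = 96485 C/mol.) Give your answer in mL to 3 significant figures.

Q = It = 15.2 × 4212 = 64020 C
Moles of electrons = 64020 / 96485 = 0.6635 mol
2Cl⁻ → Cl₂ + 2e⁻, so n(Cl₂) = 0.6635 / 2 = 0.3318 mol
V = 0.3318 × 22.4 = 7.432 L
= 7430 mL

7430 mL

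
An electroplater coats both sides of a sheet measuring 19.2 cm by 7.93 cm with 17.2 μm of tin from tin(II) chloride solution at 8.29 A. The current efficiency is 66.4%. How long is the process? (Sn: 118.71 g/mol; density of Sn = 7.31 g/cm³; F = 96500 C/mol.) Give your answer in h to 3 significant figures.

0.314 h

Plated area = 2 × 19.2 × 7.93 = 304.5 cm²
Volume = 304.5 × 17.2×10⁻⁴ cm = 0.5237 cm³
m(Sn) = 0.5237 × 7.31 = 3.828 g
n(Sn) = 3.828 / 118.71 = 0.03225 mol; n(e⁻) = 2 × 0.03225 = 0.06450 mol
Q = 0.06450 × 96500 / 0.664 = 9374 C
t = 9374 / 8.29 = 1131 s = 0.314 h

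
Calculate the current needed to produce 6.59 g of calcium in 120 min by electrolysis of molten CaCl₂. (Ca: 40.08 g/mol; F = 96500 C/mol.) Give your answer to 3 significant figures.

n(Ca) = 6.59 / 40.08 = 0.1644 mol
Ca²⁺ + 2e⁻ → Ca, so n(e⁻) = 2 × 0.1644 = 0.3288 mol
Q = 0.3288 × 96500 = 31730 C
I = Q / t = 31730 / 7200 s = 4.41 A

4.41 A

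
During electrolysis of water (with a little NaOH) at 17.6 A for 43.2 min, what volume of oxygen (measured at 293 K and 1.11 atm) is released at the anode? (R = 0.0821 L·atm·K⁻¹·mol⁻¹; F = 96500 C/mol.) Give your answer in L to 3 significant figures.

2.56 L

Q = It = 17.6 × 2592 = 45620 C
n(e⁻) = 45620 / 96500 = 0.4727 mol
2H₂O → O₂ + 4H⁺ + 4e⁻, so n(O₂) = 0.4727 / 4 = 0.1182 mol
V = nRT/P = 0.1182 × 0.0821 × 293 / 1.11 = 2.562 L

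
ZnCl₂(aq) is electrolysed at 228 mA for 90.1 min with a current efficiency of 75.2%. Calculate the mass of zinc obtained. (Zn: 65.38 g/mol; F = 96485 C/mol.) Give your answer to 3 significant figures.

Q = 0.228 × 5406 = 1233 C
n(e⁻) = 1233 / 96485 = 0.01278 mol
Zn²⁺ + 2e⁻ → Zn, so theoretical m(Zn) = 0.006390 × 65.38 = 0.4178 g
Actual mass = 75.2% × 0.4178 = 0.314 g

0.314 g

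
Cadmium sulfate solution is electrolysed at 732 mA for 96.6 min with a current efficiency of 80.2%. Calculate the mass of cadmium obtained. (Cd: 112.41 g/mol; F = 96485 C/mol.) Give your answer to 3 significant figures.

1.98 g

Q = 0.732 × 5796 = 4243 C
n(e⁻) = 4243 / 96485 = 0.04398 mol
Cd²⁺ + 2e⁻ → Cd, so theoretical m(Cd) = 0.02199 × 112.41 = 2.472 g
Actual mass = 80.2% × 2.472 = 1.98 g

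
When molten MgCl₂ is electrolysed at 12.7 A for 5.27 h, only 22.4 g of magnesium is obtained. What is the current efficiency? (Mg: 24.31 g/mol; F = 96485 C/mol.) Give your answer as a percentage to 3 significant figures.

73.8%

Q = 12.7 × 18972 = 2.409×10^5 C
n(e⁻) = 2.409×10^5 / 96485 = 2.497 mol
Mg²⁺ + 2e⁻ → Mg, so theoretical n(Mg) = 1.249 mol → 30.36 g
Efficiency = 22.4 / 30.36 = 0.7378 = 73.8%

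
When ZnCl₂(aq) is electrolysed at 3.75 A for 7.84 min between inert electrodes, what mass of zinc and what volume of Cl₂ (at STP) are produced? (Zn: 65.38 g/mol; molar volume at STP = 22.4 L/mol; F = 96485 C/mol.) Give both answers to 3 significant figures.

Q = 3.75 × 470.4 = 1764 C; n(e⁻) = 1764 / 96485 = 0.01828 mol
Cathode: Zn²⁺ + 2e⁻ → Zn → n(Zn) = 0.01828/2 = 0.009140 mol → 0.598 g
Anode: 2Cl⁻ → Cl₂ + 2e⁻ → n(Cl₂) = 0.01828/2 = 0.009140 mol → 0.205 L

0.598 g Zn; 0.205 L Cl₂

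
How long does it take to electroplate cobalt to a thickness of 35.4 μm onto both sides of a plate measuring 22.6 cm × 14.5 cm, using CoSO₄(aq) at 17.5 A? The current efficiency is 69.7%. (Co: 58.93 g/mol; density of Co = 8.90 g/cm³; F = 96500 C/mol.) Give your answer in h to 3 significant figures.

Plated area = 2 × 22.6 × 14.5 = 655.4 cm²
Volume = 655.4 × 35.4×10⁻⁴ cm = 2.320 cm³
m(Co) = 2.320 × 8.90 = 20.65 g
n(Co) = 20.65 / 58.93 = 0.3504 mol; n(e⁻) = 2 × 0.3504 = 0.7008 mol
Q = 0.7008 × 96500 / 0.697 = 97030 C
t = 97030 / 17.5 = 5545 s = 1.54 h

1.54 h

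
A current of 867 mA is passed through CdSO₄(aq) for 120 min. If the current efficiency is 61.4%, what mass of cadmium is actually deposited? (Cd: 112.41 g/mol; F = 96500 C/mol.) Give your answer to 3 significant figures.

Q = 0.867 × 7200 = 6242 C
n(e⁻) = 6242 / 96500 = 0.06468 mol
Cd²⁺ + 2e⁻ → Cd, so theoretical m(Cd) = 0.03234 × 112.41 = 3.635 g
Actual mass = 61.4% × 3.635 = 2.23 g

2.23 g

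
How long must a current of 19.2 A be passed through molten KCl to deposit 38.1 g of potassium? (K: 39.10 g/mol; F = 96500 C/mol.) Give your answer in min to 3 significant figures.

n(K) = 38.1 / 39.10 = 0.9744 mol
K⁺ + e⁻ → K, so n(e⁻) = 0.9744 mol
Q = 0.9744 × 96500 = 94030 C
t = Q / I = 94030 / 19.2 = 4897 s = 81.6 min

81.6 min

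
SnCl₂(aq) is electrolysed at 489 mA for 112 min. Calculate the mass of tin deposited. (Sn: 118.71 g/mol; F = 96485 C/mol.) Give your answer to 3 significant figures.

2.02 g

Q = 0.489 A × 6720 s = 3286 C
n(e⁻) = Q/F = 3286/96485 = 0.03406 mol
Sn²⁺ + 2e⁻ → Sn, so n(Sn) = 0.03406 / 2 = 0.01703 mol
m = 0.01703 × 118.71 = 2.02 g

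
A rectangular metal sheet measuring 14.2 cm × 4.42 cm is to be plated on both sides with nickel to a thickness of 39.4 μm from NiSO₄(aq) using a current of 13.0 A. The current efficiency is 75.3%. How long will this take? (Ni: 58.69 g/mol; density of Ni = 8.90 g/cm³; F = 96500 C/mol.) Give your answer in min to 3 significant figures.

Plated area = 2 × 14.2 × 4.42 = 125.5 cm²
Volume = 125.5 × 39.4×10⁻⁴ cm = 0.4945 cm³
m(Ni) = 0.4945 × 8.90 = 4.401 g
n(Ni) = 4.401 / 58.69 = 0.07499 mol; n(e⁻) = 2 × 0.07499 = 0.1500 mol
Q = 0.1500 × 96500 / 0.753 = 19220 C
t = 19220 / 13.0 = 1478 s = 24.6 min

24.6 min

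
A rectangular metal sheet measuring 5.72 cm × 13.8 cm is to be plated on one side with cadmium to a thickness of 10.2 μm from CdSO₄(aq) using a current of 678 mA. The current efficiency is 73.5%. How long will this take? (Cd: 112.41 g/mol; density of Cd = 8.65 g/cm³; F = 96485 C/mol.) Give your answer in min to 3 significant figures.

40.0 min

Plated area = 5.72 × 13.8 = 78.94 cm²
Volume = 78.94 × 10.2×10⁻⁴ cm = 0.08052 cm³
m(Cd) = 0.08052 × 8.65 = 0.6965 g
n(Cd) = 0.6965 / 112.41 = 0.006196 mol; n(e⁻) = 2 × 0.006196 = 0.01239 mol
Q = 0.01239 × 96485 / 0.735 = 1626 C
t = 1626 / 0.678 = 2398 s = 40.0 min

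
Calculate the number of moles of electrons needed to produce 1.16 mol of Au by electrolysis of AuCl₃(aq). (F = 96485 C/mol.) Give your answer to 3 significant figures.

Au³⁺ + 3e⁻ → Au, so n(e⁻) = 3 × 1.16 = 3.480 mol

3.48 mol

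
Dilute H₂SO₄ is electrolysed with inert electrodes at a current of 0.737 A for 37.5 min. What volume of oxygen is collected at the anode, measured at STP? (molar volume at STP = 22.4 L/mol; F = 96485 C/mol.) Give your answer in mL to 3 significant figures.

Q = It = 0.737 × 2250 = 1658 C
n(e⁻) = 1658 / 96485 = 0.01718 mol
2H₂O → O₂ + 4H⁺ + 4e⁻, so n(O₂) = 0.01718 / 4 = 0.004295 mol
V = 0.004295 × 22.4 = 0.09621 L
= 96.2 mL

96.2 mL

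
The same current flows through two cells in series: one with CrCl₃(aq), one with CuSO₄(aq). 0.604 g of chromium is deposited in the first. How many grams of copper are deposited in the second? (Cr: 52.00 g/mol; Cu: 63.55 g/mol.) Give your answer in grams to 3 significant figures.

n(Cr) = 0.604 / 52.00 = 0.01162 mol
Cr³⁺ + 3e⁻ → Cr, so n(e⁻) = 3 × 0.01162 = 0.03486 mol
In series, the same 0.03486 mol of electrons flows through the second cell.
Cu²⁺ + 2e⁻ → Cu, so n(Cu) = 0.03486 / 2 = 0.01743 mol
m(Cu) = 0.01743 × 63.55 = 1.11 g

1.11 g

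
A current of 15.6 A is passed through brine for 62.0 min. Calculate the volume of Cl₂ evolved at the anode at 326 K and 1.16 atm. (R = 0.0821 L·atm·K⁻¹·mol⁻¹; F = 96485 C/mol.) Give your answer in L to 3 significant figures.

Q = It = 15.6 × 3720 = 58030 C
Moles of electrons = 58030 / 96485 = 0.6014 mol
2Cl⁻ → Cl₂ + 2e⁻, so n(Cl₂) = 0.6014 / 2 = 0.3007 mol
V = nRT/P = 0.3007 × 0.0821 × 326 / 1.16 = 6.938 L

6.94 L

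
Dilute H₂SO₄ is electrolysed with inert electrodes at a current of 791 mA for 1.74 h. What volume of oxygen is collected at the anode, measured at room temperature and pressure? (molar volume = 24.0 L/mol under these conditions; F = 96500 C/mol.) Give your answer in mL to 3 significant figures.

308 mL

Q = It = 0.791 × 6264 = 4955 C
Moles of electrons = 4955 / 96500 = 0.05135 mol
2H₂O → O₂ + 4H⁺ + 4e⁻, so n(O₂) = 0.05135 / 4 = 0.01284 mol
V = 0.01284 × 24.0 = 0.3082 L
= 308 mL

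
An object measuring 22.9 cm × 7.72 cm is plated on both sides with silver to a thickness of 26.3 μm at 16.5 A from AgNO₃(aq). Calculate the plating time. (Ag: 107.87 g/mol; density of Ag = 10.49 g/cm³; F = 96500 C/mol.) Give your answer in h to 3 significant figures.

0.147 h

Plated area = 2 × 22.9 × 7.72 = 353.6 cm²
Volume = 353.6 × 26.3×10⁻⁴ cm = 0.9300 cm³
m(Ag) = 0.9300 × 10.49 = 9.756 g
n(Ag) = 9.756 / 107.87 = 0.09044 mol; n(e⁻) = 0.09044 mol
Q = 0.09044 × 96500 = 8727 C
t = 8727 / 16.5 = 528.9 s = 0.147 h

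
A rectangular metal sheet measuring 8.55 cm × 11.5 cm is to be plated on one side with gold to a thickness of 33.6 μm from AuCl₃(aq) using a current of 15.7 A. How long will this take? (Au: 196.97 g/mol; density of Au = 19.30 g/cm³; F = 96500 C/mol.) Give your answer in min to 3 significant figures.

9.95 min

Plated area = 8.55 × 11.5 = 98.33 cm²
Volume = 98.33 × 33.6×10⁻⁴ cm = 0.3304 cm³
m(Au) = 0.3304 × 19.30 = 6.377 g
n(Au) = 6.377 / 196.97 = 0.03238 mol; n(e⁻) = 3 × 0.03238 = 0.09714 mol
Q = 0.09714 × 96500 = 9374 C
t = 9374 / 15.7 = 597.1 s = 9.95 min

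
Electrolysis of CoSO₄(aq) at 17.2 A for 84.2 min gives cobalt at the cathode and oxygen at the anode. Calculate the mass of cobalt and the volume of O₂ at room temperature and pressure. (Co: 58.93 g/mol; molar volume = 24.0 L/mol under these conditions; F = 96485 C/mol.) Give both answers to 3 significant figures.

Q = 17.2 × 5052 = 86890 C; n(e⁻) = 86890 / 96485 = 0.9006 mol
Cathode: Co²⁺ + 2e⁻ → Co → n(Co) = 0.9006/2 = 0.4503 mol → 26.5 g
Anode: 2H₂O → O₂ + 4H⁺ + 4e⁻ → n(O₂) = 0.9006/4 = 0.2252 mol → 5.40 L

26.5 g Co; 5.40 L O₂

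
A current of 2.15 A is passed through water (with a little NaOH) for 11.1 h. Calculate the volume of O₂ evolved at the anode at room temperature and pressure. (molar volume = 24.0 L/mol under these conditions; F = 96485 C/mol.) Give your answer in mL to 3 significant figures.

5340 mL

Q = It = 2.15 × 39960 = 85910 C
n(e⁻) = Q/F = 85910/96485 = 0.8904 mol
2H₂O → O₂ + 4H⁺ + 4e⁻, so n(O₂) = 0.8904 / 4 = 0.2226 mol
V = 0.2226 × 24.0 = 5.342 L
= 5340 mL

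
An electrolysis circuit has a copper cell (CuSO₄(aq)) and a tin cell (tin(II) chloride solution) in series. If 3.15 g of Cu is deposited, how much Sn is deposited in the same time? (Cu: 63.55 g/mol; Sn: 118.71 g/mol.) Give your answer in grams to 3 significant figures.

n(Cu) = 3.15 / 63.55 = 0.04957 mol
Cu²⁺ + 2e⁻ → Cu, so n(e⁻) = 2 × 0.04957 = 0.09914 mol
In series, the same 0.09914 mol of electrons flows through the second cell.
Sn²⁺ + 2e⁻ → Sn, so n(Sn) = 0.09914 / 2 = 0.04957 mol
m(Sn) = 0.04957 × 118.71 = 5.88 g

5.88 g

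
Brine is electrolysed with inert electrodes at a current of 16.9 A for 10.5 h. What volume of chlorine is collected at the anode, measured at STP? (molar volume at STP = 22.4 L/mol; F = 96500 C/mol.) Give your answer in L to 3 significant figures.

74.1 L

Q = 16.9 A × 37800 s = 6.388×10^5 C
n(e⁻) = 6.388×10^5 / 96500 = 6.620 mol
2Cl⁻ → Cl₂ + 2e⁻, so n(Cl₂) = 6.620 / 2 = 3.310 mol
V = 3.310 × 22.4 = 74.14 L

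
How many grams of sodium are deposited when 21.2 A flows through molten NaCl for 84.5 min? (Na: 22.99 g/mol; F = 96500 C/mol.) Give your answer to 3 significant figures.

Charge passed = 21.2 × 5070 = 1.075×10^5 C
n(e⁻) = 1.075×10^5 / 96500 = 1.114 mol
Na⁺ + e⁻ → Na, so n(Na) = 1.114 mol
m = 1.114 × 22.99 = 25.6 g

25.6 g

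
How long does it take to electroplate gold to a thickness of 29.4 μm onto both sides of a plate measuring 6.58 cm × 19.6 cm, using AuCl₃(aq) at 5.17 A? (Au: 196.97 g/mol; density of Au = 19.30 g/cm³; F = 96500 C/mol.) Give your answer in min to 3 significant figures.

Plated area = 2 × 6.58 × 19.6 = 257.9 cm²
Volume = 257.9 × 29.4×10⁻⁴ cm = 0.7582 cm³
m(Au) = 0.7582 × 19.30 = 14.63 g
n(Au) = 14.63 / 196.97 = 0.07428 mol; n(e⁻) = 3 × 0.07428 = 0.2228 mol
Q = 0.2228 × 96500 = 21500 C
t = 21500 / 5.17 = 4159 s = 69.3 min

69.3 min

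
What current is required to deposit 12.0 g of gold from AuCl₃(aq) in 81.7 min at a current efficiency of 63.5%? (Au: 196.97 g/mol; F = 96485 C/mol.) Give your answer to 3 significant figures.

5.67 A

n(Au) = 12.0 / 196.97 = 0.06092 mol
Au³⁺ + 3e⁻ → Au, so n(e⁻) = 3 × 0.06092 = 0.1828 mol
Q = 0.1828 × 96485 / 0.635 = 27780 C
I = Q / t = 27780 / 4902 s = 5.67 A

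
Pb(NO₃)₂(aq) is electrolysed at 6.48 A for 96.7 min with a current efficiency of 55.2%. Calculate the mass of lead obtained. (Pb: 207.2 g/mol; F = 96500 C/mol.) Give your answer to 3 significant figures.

Q = 6.48 × 5802 = 37600 C
n(e⁻) = 37600 / 96500 = 0.3896 mol
Pb²⁺ + 2e⁻ → Pb, so theoretical m(Pb) = 0.1948 × 207.2 = 40.36 g
Actual mass = 55.2% × 40.36 = 22.3 g

22.3 g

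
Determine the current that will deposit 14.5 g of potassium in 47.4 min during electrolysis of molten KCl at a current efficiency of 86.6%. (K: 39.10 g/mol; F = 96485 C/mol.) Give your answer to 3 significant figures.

n(K) = 14.5 / 39.10 = 0.3708 mol
K⁺ + e⁻ → K, so n(e⁻) = 0.3708 mol
Q = 0.3708 × 96485 / 0.866 = 41310 C
I = Q / t = 41310 / 2844 s = 14.5 A

14.5 A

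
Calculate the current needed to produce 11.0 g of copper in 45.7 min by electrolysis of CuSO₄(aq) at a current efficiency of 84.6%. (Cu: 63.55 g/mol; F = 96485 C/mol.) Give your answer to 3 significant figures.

14.4 A

n(Cu) = 11.0 / 63.55 = 0.1731 mol
Cu²⁺ + 2e⁻ → Cu, so n(e⁻) = 2 × 0.1731 = 0.3462 mol
Q = 0.3462 × 96485 / 0.846 = 39480 C
I = Q / t = 39480 / 2742 s = 14.4 A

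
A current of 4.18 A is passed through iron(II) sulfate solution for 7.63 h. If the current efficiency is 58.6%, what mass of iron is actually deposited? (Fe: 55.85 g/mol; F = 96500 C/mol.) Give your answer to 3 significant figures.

Q = 4.18 × 27468 = 1.148×10^5 C
n(e⁻) = 1.148×10^5 / 96500 = 1.190 mol
Fe²⁺ + 2e⁻ → Fe, so theoretical m(Fe) = 0.5950 × 55.85 = 33.23 g
Actual mass = 58.6% × 33.23 = 19.5 g

19.5 g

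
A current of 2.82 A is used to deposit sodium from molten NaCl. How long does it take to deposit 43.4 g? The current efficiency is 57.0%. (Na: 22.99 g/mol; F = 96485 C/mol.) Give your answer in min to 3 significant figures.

n(Na) = 43.4 / 22.99 = 1.888 mol
Na⁺ + e⁻ → Na, so n(e⁻) = 1.888 mol
Q = 1.888 × 96485 / 0.570 = 3.196×10^5 C
t = Q / I = 3.196×10^5 / 2.82 = 1.133×10^5 s = 1890 min

1890 min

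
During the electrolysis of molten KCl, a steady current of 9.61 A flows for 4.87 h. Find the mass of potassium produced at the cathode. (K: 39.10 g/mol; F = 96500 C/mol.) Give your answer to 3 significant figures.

68.3 g

Q = 9.61 A × 17532 s = 1.685×10^5 C
n(e⁻) = 1.685×10^5 / 96500 = 1.746 mol
K⁺ + e⁻ → K, so n(K) = 1.746 mol
m = 1.746 × 39.10 = 68.3 g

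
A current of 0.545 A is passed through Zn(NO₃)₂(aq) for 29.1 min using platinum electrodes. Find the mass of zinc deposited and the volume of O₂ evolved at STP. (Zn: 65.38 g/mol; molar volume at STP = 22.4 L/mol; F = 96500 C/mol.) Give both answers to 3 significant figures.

Q = 0.545 × 1746 = 951.6 C; n(e⁻) = 951.6 / 96500 = 0.009861 mol
Cathode: Zn²⁺ + 2e⁻ → Zn → n(Zn) = 0.009861/2 = 0.004931 mol → 0.322 g
Anode: 2H₂O → O₂ + 4H⁺ + 4e⁻ → n(O₂) = 0.009861/4 = 0.002465 mol → 0.0552 L

0.322 g Zn; 0.0552 L O₂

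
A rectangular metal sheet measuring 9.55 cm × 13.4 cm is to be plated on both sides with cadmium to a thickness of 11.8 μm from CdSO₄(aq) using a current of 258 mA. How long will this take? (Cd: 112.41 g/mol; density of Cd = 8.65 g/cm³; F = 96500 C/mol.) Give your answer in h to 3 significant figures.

4.83 h

Plated area = 2 × 9.55 × 13.4 = 255.9 cm²
Volume = 255.9 × 11.8×10⁻⁴ cm = 0.3020 cm³
m(Cd) = 0.3020 × 8.65 = 2.612 g
n(Cd) = 2.612 / 112.41 = 0.02324 mol; n(e⁻) = 2 × 0.02324 = 0.04648 mol
Q = 0.04648 × 96500 = 4485 C
t = 4485 / 0.258 = 17380 s = 4.83 h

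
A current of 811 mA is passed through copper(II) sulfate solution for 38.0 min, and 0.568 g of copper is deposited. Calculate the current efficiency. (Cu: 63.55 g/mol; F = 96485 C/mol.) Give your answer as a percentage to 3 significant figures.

Q = 0.811 × 2280 = 1849 C
n(e⁻) = 1849 / 96485 = 0.01916 mol
Cu²⁺ + 2e⁻ → Cu, so theoretical n(Cu) = 0.009580 mol → 0.6088 g
Efficiency = 0.568 / 0.6088 = 0.9330 = 93.3%

93.3%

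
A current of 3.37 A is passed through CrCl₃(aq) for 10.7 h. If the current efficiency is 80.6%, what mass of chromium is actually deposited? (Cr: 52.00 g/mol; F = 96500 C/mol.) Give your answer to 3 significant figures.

18.8 g

Q = 3.37 × 38520 = 1.298×10^5 C
n(e⁻) = 1.298×10^5 / 96500 = 1.345 mol
Cr³⁺ + 3e⁻ → Cr, so theoretical m(Cr) = 0.4483 × 52.00 = 23.31 g
Actual mass = 80.6% × 23.31 = 18.8 g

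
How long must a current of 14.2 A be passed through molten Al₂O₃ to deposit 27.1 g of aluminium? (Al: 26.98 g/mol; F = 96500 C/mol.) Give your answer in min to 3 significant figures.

341 min

n(Al) = 27.1 / 26.98 = 1.004 mol
Al³⁺ + 3e⁻ → Al, so n(e⁻) = 3 × 1.004 = 3.012 mol
Q = 3.012 × 96500 = 2.907×10^5 C
t = Q / I = 2.907×10^5 / 14.2 = 20470 s = 341 min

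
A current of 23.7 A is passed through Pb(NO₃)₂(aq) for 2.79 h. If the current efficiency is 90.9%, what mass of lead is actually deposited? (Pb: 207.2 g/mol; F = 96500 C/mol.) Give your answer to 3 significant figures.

Q = 23.7 × 10044 = 2.380×10^5 C
n(e⁻) = 2.380×10^5 / 96500 = 2.466 mol
Pb²⁺ + 2e⁻ → Pb, so theoretical m(Pb) = 1.233 × 207.2 = 255.5 g
Actual mass = 90.9% × 255.5 = 232 g

232 g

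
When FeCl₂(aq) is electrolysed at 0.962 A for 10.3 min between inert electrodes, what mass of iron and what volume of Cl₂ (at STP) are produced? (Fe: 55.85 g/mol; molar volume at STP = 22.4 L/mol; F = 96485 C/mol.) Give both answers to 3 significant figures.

Q = 0.962 × 618 = 594.5 C; n(e⁻) = 594.5 / 96485 = 0.006162 mol
Cathode: Fe²⁺ + 2e⁻ → Fe → n(Fe) = 0.006162/2 = 0.003081 mol → 0.172 g
Anode: 2Cl⁻ → Cl₂ + 2e⁻ → n(Cl₂) = 0.006162/2 = 0.003081 mol → 0.0690 L

0.172 g Fe; 0.0690 L Cl₂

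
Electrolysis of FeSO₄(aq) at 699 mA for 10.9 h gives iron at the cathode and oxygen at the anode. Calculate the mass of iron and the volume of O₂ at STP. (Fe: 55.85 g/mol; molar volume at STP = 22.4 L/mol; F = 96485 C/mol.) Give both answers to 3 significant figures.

Q = 0.699 × 39240 = 27430 C; n(e⁻) = 27430 / 96485 = 0.2843 mol
Cathode: Fe²⁺ + 2e⁻ → Fe → n(Fe) = 0.2843/2 = 0.1422 mol → 7.94 g
Anode: 2H₂O → O₂ + 4H⁺ + 4e⁻ → n(O₂) = 0.2843/4 = 0.07108 mol → 1.59 L

7.94 g Fe; 1.59 L O₂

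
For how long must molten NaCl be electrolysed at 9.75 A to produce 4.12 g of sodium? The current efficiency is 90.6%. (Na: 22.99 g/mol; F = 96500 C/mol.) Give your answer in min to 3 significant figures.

n(Na) = 4.12 / 22.99 = 0.1792 mol
Na⁺ + e⁻ → Na, so n(e⁻) = 0.1792 mol
Q = 0.1792 × 96500 / 0.906 = 19090 C
t = Q / I = 19090 / 9.75 = 1958 s = 32.6 min

32.6 min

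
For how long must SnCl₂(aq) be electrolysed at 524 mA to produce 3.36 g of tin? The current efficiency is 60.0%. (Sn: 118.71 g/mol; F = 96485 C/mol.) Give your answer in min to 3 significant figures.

290 min

n(Sn) = 3.36 / 118.71 = 0.02830 mol
Sn²⁺ + 2e⁻ → Sn, so n(e⁻) = 2 × 0.02830 = 0.05660 mol
Q = 0.05660 × 96485 / 0.600 = 9102 C
t = Q / I = 9102 / 0.524 = 17370 s = 290 min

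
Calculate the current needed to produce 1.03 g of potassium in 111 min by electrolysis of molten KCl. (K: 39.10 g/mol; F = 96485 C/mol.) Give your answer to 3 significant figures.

n(K) = 1.03 / 39.10 = 0.02634 mol
K⁺ + e⁻ → K, so n(e⁻) = 0.02634 mol
Q = 0.02634 × 96485 = 2541 C
I = Q / t = 2541 / 6660 s = 0.382 A

0.382 A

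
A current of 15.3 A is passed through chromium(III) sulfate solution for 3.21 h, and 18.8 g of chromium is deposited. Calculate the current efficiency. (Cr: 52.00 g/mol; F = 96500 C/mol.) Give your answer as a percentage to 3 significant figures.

59.2%

Q = 15.3 × 11556 = 1.768×10^5 C
n(e⁻) = 1.768×10^5 / 96500 = 1.832 mol
Cr³⁺ + 3e⁻ → Cr, so theoretical n(Cr) = 0.6107 mol → 31.76 g
Efficiency = 18.8 / 31.76 = 0.5919 = 59.2%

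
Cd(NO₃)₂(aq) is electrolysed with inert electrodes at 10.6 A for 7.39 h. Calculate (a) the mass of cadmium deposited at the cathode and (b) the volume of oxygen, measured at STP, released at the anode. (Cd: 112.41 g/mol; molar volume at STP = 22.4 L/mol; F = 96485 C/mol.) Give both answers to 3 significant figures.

Q = 10.6 × 26604 = 2.820×10^5 C; n(e⁻) = 2.820×10^5 / 96485 = 2.923 mol
Cathode: Cd²⁺ + 2e⁻ → Cd → n(Cd) = 2.923/2 = 1.462 mol → 164 g
Anode: 2H₂O → O₂ + 4H⁺ + 4e⁻ → n(O₂) = 2.923/4 = 0.7308 mol → 16.4 L

164 g Cd; 16.4 L O₂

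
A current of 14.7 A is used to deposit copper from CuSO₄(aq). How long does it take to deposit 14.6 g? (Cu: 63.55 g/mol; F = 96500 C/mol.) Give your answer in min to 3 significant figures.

50.3 min

n(Cu) = 14.6 / 63.55 = 0.2297 mol
Cu²⁺ + 2e⁻ → Cu, so n(e⁻) = 2 × 0.2297 = 0.4594 mol
Q = 0.4594 × 96500 = 44330 C
t = Q / I = 44330 / 14.7 = 3016 s = 50.3 min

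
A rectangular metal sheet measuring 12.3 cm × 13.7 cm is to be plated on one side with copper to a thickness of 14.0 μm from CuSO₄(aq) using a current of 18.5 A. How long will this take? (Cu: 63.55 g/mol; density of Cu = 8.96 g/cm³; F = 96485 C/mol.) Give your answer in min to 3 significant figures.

5.78 min

Plated area = 12.3 × 13.7 = 168.5 cm²
Volume = 168.5 × 14.0×10⁻⁴ cm = 0.2359 cm³
m(Cu) = 0.2359 × 8.96 = 2.114 g
n(Cu) = 2.114 / 63.55 = 0.03327 mol; n(e⁻) = 2 × 0.03327 = 0.06654 mol
Q = 0.06654 × 96485 = 6420 C
t = 6420 / 18.5 = 347.0 s = 5.78 min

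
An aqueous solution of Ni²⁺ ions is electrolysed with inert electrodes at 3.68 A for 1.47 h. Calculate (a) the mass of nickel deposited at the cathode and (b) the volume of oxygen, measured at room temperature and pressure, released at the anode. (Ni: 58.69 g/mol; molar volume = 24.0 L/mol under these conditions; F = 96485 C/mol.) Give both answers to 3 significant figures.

Q = 3.68 × 5292 = 19470 C; n(e⁻) = 19470 / 96485 = 0.2018 mol
Cathode: Ni²⁺ + 2e⁻ → Ni → n(Ni) = 0.2018/2 = 0.1009 mol → 5.92 g
Anode: 2H₂O → O₂ + 4H⁺ + 4e⁻ → n(O₂) = 0.2018/4 = 0.05045 mol → 1.21 L

5.92 g Ni; 1.21 L O₂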